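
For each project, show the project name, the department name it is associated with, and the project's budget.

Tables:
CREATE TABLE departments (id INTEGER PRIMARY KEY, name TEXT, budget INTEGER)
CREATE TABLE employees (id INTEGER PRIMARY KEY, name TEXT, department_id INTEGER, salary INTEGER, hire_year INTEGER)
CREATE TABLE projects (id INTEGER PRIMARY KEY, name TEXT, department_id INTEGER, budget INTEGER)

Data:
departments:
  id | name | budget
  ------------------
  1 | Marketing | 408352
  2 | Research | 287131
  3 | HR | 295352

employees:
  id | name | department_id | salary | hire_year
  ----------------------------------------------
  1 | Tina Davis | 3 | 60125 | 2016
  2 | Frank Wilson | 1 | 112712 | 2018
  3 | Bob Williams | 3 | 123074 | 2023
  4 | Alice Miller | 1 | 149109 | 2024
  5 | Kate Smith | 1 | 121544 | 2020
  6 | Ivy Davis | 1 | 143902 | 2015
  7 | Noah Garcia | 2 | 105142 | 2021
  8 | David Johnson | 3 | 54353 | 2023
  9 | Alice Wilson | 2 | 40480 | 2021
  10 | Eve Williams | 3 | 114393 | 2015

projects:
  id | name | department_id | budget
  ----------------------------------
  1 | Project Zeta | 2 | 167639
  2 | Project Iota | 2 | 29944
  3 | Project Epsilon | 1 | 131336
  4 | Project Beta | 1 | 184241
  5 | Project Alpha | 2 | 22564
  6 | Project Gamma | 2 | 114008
SELECT c.name, p.name AS department, c.budget FROM projects c JOIN departments p ON c.department_id = p.id

Execution result:
name | department | budget
Project Zeta | Research | 167639
Project Iota | Research | 29944
Project Epsilon | Marketing | 131336
Project Beta | Marketing | 184241
Project Alpha | Research | 22564
Project Gamma | Research | 114008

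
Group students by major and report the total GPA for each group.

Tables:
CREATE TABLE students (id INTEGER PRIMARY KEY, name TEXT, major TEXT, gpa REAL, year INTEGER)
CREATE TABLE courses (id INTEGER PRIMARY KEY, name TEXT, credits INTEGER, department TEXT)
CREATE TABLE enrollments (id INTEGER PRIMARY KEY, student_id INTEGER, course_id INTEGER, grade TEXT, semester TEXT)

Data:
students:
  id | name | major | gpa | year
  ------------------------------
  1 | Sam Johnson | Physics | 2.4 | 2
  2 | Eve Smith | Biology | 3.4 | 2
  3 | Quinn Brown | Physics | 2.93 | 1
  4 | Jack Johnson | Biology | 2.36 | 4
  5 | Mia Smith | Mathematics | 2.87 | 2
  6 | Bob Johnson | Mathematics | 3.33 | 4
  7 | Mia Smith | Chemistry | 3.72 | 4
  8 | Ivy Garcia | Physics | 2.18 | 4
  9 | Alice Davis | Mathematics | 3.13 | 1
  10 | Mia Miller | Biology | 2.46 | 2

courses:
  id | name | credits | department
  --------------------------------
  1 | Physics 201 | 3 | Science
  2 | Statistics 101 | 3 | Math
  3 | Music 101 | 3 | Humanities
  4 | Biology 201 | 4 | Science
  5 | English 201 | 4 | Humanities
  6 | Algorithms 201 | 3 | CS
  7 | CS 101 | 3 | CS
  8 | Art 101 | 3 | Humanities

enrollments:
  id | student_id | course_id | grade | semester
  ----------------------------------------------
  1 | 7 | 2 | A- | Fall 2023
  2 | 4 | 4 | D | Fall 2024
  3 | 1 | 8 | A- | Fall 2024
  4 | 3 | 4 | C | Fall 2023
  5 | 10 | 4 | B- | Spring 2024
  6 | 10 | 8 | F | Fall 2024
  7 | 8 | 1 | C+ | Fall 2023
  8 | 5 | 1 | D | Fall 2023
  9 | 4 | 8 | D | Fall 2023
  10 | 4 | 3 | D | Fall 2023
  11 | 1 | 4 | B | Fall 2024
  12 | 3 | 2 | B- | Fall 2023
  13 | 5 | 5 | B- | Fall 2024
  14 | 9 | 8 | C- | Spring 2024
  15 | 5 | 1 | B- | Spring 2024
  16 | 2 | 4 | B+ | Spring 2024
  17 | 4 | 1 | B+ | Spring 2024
SELECT major, SUM(gpa) AS sum_gpa FROM students GROUP BY major

Execution result:
major | sum_gpa
Biology | 8.22
Chemistry | 3.72
Mathematics | 9.33
Physics | 7.51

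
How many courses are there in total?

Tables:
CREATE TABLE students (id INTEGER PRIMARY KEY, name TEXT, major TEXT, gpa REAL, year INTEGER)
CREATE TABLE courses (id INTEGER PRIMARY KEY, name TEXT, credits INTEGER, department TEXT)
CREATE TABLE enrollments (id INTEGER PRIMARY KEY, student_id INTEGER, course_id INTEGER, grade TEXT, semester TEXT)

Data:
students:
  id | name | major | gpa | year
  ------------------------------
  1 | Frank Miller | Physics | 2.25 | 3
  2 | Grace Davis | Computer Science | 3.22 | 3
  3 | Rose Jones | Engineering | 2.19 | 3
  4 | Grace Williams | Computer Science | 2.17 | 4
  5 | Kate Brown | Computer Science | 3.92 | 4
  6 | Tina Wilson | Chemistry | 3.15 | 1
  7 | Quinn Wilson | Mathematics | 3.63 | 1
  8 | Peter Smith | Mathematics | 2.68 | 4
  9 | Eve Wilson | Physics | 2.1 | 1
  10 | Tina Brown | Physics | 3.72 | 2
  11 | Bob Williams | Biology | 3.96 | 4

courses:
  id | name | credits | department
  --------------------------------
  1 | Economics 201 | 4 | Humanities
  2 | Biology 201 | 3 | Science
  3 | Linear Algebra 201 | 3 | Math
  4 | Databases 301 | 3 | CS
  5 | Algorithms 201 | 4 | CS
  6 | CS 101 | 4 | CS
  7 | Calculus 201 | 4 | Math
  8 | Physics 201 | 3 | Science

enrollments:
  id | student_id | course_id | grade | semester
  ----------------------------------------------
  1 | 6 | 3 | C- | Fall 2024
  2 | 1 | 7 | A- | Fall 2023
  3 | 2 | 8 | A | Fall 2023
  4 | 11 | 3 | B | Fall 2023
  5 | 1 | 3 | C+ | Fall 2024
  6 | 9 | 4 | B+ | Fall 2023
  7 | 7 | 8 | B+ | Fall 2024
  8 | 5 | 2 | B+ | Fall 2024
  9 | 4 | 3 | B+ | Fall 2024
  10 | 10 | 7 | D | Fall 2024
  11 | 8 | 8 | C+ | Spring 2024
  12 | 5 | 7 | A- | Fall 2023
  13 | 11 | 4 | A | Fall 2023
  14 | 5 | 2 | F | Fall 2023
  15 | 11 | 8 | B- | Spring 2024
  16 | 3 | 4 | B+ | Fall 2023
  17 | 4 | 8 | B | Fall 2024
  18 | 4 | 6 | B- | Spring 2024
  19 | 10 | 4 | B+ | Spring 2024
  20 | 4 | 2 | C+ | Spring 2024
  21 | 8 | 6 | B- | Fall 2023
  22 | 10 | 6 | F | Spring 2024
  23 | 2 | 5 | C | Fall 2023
SELECT COUNT(*) FROM courses

Execution result:
8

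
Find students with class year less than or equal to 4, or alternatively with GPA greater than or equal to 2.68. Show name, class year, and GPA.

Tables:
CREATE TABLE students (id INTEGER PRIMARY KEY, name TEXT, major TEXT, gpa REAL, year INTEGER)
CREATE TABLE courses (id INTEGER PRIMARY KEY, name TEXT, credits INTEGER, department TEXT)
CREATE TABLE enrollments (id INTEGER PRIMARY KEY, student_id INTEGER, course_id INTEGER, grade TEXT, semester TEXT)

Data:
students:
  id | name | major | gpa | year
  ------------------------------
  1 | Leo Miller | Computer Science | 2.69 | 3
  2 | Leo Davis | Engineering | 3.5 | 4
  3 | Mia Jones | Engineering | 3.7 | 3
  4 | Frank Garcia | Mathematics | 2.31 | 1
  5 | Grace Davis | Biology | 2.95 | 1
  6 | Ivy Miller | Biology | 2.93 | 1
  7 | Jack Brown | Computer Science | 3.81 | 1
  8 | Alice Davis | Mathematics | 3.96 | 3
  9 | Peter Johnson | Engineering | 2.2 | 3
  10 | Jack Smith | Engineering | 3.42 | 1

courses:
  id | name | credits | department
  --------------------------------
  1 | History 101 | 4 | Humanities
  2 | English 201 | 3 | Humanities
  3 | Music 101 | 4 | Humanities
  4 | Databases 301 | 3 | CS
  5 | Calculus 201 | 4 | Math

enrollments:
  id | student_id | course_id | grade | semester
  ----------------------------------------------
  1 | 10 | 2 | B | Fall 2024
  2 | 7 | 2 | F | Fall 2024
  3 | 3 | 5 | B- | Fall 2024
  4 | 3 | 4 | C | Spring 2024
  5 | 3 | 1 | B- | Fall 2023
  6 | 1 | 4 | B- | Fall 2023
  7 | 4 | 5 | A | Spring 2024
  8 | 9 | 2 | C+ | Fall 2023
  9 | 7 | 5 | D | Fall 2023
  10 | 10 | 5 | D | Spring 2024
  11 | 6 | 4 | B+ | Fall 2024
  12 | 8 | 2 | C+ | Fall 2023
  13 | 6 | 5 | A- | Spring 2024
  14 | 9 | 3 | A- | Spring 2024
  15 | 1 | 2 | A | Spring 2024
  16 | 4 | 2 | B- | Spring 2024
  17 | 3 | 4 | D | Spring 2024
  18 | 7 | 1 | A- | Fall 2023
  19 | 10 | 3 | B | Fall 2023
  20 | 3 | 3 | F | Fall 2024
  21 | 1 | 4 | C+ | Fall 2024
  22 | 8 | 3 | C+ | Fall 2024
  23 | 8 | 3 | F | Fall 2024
SELECT name, year, gpa FROM students WHERE year <= 4 OR gpa >= 2.68

Execution result:
name | year | gpa
Leo Miller | 3 | 2.69
Leo Davis | 4 | 3.50
Mia Jones | 3 | 3.70
Frank Garcia | 1 | 2.31
Grace Davis | 1 | 2.95
Ivy Miller | 1 | 2.93
Jack Brown | 1 | 3.81
Alice Davis | 3 | 3.96
Peter Johnson | 3 | 2.20
Jack Smith | 1 | 3.42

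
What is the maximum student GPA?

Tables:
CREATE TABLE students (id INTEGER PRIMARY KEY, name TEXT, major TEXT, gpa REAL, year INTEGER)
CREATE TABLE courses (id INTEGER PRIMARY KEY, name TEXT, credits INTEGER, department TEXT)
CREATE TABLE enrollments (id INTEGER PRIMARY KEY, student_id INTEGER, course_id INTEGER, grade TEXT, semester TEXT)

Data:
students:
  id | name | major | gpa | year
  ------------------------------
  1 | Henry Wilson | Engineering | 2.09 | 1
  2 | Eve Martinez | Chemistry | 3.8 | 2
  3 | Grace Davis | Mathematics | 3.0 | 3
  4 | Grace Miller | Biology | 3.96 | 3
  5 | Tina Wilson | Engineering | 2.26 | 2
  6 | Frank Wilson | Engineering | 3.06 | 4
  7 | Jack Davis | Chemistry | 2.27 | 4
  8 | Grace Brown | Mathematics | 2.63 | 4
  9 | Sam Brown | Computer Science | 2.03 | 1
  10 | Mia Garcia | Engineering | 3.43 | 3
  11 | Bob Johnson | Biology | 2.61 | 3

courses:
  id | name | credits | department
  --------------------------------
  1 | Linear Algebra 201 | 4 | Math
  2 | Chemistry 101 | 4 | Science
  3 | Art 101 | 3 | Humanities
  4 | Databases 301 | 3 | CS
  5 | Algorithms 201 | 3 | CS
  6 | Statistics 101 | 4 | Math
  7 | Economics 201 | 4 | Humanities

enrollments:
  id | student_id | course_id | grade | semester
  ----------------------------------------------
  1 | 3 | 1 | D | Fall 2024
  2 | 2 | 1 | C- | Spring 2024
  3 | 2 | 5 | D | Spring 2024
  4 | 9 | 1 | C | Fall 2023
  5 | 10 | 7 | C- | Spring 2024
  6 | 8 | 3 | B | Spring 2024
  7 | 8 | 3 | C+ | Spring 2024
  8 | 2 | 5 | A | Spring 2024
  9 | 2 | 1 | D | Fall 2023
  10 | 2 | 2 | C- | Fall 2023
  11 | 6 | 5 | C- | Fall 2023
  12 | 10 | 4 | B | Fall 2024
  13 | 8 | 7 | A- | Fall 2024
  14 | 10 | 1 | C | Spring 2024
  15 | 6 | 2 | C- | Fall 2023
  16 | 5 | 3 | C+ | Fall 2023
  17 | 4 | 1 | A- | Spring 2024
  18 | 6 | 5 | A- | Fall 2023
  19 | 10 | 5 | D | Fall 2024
SELECT MAX(gpa) FROM students

Execution result:
3.96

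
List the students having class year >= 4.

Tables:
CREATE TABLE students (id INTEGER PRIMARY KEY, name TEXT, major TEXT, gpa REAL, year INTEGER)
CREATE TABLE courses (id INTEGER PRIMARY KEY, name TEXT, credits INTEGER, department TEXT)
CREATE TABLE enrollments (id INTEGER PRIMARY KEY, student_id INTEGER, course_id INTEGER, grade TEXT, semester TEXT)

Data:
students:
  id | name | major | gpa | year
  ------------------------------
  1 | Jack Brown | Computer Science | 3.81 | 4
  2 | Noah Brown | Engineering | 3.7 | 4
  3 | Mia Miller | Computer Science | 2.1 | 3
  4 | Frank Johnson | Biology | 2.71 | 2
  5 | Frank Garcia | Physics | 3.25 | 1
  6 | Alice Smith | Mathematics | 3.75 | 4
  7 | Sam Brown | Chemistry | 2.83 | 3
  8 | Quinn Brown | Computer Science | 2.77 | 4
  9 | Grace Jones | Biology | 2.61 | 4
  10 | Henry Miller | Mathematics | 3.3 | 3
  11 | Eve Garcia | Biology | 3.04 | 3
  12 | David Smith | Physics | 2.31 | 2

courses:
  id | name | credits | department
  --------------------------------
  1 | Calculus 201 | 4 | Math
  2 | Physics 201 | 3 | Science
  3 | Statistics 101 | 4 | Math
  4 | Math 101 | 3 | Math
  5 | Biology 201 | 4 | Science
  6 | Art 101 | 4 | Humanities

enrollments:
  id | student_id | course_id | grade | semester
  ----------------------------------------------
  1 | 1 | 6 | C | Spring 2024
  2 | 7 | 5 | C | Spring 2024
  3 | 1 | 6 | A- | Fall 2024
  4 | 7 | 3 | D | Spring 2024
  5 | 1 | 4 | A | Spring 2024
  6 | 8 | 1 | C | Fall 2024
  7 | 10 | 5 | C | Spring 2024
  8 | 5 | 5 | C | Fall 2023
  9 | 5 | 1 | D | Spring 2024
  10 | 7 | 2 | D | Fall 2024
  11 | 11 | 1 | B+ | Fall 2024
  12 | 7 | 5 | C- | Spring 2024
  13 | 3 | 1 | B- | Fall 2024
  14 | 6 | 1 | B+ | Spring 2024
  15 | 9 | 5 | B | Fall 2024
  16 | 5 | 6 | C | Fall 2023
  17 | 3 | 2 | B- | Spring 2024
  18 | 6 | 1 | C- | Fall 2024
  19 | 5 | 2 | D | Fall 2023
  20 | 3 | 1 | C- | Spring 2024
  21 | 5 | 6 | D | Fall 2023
SELECT name, year FROM students WHERE year >= 4

Execution result:
name | year
Jack Brown | 4
Noah Brown | 4
Alice Smith | 4
Quinn Brown | 4
Grace Jones | 4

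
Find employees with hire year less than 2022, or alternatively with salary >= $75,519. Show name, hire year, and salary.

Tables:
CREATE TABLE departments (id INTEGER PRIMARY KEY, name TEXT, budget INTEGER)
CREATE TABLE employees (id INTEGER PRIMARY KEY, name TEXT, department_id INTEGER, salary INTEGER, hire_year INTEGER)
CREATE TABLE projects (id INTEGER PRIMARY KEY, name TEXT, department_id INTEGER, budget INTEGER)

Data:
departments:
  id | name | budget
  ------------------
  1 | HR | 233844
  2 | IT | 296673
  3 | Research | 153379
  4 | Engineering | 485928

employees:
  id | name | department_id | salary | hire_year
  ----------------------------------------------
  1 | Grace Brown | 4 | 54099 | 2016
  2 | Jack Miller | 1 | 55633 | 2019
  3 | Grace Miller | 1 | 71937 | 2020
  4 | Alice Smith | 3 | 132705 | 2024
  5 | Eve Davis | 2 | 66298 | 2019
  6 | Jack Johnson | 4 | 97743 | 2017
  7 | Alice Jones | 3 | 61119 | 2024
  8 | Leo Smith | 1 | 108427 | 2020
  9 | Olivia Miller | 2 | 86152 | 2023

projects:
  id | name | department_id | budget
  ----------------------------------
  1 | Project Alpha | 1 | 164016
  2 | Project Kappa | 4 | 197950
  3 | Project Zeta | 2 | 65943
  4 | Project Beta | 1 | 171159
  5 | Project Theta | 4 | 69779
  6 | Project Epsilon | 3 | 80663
SELECT name, hire_year, salary FROM employees WHERE hire_year < 2022 OR salary >= 75519

Execution result:
name | hire_year | salary
Grace Brown | 2016 | 54099
Jack Miller | 2019 | 55633
Grace Miller | 2020 | 71937
Alice Smith | 2024 | 132705
Eve Davis | 2019 | 66298
Jack Johnson | 2017 | 97743
Leo Smith | 2020 | 108427
Olivia Miller | 2023 | 86152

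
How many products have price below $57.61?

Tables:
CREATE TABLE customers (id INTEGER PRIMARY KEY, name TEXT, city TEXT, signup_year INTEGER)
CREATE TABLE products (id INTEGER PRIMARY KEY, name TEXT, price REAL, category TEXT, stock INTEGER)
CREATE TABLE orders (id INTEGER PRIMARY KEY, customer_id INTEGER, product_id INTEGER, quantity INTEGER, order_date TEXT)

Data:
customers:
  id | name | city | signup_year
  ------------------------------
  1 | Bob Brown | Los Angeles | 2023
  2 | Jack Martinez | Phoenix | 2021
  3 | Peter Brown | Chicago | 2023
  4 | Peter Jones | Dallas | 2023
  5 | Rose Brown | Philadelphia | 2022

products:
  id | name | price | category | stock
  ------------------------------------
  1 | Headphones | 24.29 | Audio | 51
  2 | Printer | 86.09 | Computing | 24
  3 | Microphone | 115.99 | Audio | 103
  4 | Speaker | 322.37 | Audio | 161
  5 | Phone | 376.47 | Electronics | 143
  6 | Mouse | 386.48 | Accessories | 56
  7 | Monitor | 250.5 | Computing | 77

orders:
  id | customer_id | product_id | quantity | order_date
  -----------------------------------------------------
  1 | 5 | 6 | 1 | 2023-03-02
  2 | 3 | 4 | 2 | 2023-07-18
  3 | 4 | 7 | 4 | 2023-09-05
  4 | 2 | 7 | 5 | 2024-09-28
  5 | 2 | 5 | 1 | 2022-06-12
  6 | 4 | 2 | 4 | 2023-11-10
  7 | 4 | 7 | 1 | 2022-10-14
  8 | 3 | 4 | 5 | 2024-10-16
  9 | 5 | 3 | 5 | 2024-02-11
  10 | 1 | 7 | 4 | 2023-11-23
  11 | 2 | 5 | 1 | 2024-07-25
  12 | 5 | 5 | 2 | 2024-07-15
SELECT COUNT(*) FROM products WHERE price < 57.61

Execution result:
1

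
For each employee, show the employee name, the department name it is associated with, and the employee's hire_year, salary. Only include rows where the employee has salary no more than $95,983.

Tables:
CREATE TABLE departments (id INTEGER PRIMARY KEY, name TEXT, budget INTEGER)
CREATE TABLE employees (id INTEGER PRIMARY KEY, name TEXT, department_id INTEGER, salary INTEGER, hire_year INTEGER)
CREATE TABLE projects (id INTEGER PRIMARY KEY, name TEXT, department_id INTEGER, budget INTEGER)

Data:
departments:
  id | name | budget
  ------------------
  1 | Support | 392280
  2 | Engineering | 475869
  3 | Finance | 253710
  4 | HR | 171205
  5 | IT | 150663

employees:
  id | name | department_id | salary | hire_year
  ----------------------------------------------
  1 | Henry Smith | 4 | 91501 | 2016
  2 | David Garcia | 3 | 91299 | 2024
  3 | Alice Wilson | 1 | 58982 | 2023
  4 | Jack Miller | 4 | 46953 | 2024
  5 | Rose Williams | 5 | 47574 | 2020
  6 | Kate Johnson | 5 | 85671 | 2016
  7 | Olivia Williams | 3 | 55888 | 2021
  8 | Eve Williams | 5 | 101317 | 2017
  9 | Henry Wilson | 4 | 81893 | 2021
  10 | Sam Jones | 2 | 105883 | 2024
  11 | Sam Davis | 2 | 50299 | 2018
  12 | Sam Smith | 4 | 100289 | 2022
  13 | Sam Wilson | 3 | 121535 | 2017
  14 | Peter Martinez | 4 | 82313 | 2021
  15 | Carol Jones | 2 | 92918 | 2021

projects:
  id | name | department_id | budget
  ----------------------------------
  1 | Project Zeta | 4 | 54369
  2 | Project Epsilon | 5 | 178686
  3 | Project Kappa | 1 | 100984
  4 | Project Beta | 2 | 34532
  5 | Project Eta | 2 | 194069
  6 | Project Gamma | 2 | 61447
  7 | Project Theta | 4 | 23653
SELECT c.name, p.name AS department, c.hire_year, c.salary FROM employees c JOIN departments p ON c.department_id = p.id WHERE c.salary <= 95983

Execution result:
name | department | hire_year | salary
Henry Smith | HR | 2016 | 91501
David Garcia | Finance | 2024 | 91299
Alice Wilson | Support | 2023 | 58982
Jack Miller | HR | 2024 | 46953
Rose Williams | IT | 2020 | 47574
Kate Johnson | IT | 2016 | 85671
Olivia Williams | Finance | 2021 | 55888
Henry Wilson | HR | 2021 | 81893
Sam Davis | Engineering | 2018 | 50299
Peter Martinez | HR | 2021 | 82313
Carol Jones | Engineering | 2021 | 92918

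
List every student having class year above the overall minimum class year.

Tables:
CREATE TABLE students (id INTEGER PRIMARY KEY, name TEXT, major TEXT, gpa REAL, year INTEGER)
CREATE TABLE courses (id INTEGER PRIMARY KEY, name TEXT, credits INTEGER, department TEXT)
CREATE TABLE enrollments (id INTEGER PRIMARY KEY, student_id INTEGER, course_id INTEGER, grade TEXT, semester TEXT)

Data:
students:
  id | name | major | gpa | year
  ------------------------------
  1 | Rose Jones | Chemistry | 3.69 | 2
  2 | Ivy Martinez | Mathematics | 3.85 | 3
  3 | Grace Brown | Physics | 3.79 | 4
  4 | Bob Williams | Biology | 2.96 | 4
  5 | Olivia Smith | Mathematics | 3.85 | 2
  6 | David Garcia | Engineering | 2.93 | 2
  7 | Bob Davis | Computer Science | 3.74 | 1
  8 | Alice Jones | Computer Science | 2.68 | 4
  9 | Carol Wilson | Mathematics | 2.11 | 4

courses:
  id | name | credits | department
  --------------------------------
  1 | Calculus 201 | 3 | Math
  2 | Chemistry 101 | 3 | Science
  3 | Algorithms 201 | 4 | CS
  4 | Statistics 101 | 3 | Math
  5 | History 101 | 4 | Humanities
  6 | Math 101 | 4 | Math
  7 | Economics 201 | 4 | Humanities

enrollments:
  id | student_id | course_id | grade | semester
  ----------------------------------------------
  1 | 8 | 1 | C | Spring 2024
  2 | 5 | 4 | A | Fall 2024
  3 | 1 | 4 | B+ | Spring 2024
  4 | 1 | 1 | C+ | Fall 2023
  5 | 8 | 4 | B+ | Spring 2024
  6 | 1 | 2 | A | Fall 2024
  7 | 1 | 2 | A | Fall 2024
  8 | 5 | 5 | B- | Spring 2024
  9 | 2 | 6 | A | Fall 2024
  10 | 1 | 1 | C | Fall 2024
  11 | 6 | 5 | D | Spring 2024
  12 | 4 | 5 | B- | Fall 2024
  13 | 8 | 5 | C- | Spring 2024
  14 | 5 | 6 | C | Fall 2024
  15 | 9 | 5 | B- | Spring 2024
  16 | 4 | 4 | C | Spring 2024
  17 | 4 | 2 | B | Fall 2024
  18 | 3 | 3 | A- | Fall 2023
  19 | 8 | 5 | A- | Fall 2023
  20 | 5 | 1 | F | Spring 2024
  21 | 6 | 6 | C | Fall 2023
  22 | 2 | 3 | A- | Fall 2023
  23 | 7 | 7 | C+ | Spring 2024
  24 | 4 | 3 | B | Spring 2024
SELECT name, year FROM students WHERE year > (SELECT MIN(year) FROM students)

Execution result:
name | year
Rose Jones | 2
Ivy Martinez | 3
Grace Brown | 4
Bob Williams | 4
Olivia Smith | 2
David Garcia | 2
Alice Jones | 4
Carol Wilson | 4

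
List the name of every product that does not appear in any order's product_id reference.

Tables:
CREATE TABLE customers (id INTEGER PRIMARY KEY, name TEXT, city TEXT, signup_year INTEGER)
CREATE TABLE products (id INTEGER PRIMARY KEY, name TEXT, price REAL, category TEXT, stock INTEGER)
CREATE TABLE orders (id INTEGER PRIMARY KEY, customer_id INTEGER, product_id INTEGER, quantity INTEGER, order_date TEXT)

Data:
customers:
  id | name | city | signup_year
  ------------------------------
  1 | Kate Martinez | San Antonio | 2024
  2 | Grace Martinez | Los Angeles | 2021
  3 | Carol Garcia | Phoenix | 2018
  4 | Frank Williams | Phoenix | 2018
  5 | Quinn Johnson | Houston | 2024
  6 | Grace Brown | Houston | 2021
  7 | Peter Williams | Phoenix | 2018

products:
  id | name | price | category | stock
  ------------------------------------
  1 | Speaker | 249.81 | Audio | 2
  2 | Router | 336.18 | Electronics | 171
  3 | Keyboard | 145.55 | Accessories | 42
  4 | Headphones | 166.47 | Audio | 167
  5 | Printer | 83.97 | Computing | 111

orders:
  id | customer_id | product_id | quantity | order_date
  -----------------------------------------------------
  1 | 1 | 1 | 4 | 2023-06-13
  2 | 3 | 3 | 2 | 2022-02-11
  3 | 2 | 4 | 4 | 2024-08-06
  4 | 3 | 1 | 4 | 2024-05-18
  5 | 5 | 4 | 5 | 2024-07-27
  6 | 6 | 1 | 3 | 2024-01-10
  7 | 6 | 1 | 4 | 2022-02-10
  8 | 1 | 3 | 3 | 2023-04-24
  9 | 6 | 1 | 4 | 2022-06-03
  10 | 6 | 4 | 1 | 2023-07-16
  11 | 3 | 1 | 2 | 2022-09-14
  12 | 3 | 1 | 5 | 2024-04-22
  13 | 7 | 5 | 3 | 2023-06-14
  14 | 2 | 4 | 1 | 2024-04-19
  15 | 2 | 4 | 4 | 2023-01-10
SELECT p.name FROM products p LEFT JOIN orders c ON c.product_id = p.id WHERE c.id IS NULL

Execution result:
Router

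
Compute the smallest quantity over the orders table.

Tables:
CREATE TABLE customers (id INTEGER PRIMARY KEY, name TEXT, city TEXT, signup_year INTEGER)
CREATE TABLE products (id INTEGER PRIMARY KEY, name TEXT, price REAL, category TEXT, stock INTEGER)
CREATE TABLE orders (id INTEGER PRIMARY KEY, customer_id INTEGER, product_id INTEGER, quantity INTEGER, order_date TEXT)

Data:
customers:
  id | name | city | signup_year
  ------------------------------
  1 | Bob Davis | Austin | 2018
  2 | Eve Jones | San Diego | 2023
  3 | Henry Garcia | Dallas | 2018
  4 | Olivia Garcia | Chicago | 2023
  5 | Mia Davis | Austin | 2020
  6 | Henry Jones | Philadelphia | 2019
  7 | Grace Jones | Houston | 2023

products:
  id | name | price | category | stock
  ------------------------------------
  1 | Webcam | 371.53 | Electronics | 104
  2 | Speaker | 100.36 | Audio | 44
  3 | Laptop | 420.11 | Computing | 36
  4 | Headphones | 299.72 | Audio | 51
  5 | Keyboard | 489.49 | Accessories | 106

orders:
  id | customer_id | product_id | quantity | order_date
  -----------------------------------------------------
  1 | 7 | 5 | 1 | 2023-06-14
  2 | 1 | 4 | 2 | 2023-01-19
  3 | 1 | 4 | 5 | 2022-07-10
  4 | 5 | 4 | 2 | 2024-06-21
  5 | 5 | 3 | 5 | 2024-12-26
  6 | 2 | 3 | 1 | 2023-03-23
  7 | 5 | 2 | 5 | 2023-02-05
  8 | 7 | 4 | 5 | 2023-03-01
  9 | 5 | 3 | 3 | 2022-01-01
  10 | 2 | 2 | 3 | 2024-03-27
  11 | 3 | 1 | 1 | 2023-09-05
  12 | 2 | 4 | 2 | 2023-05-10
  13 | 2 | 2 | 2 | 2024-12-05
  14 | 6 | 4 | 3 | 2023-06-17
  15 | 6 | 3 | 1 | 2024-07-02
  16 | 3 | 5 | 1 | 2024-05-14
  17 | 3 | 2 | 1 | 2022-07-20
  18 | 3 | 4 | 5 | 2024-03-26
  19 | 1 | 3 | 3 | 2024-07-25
SELECT MIN(quantity) FROM orders

Execution result:
1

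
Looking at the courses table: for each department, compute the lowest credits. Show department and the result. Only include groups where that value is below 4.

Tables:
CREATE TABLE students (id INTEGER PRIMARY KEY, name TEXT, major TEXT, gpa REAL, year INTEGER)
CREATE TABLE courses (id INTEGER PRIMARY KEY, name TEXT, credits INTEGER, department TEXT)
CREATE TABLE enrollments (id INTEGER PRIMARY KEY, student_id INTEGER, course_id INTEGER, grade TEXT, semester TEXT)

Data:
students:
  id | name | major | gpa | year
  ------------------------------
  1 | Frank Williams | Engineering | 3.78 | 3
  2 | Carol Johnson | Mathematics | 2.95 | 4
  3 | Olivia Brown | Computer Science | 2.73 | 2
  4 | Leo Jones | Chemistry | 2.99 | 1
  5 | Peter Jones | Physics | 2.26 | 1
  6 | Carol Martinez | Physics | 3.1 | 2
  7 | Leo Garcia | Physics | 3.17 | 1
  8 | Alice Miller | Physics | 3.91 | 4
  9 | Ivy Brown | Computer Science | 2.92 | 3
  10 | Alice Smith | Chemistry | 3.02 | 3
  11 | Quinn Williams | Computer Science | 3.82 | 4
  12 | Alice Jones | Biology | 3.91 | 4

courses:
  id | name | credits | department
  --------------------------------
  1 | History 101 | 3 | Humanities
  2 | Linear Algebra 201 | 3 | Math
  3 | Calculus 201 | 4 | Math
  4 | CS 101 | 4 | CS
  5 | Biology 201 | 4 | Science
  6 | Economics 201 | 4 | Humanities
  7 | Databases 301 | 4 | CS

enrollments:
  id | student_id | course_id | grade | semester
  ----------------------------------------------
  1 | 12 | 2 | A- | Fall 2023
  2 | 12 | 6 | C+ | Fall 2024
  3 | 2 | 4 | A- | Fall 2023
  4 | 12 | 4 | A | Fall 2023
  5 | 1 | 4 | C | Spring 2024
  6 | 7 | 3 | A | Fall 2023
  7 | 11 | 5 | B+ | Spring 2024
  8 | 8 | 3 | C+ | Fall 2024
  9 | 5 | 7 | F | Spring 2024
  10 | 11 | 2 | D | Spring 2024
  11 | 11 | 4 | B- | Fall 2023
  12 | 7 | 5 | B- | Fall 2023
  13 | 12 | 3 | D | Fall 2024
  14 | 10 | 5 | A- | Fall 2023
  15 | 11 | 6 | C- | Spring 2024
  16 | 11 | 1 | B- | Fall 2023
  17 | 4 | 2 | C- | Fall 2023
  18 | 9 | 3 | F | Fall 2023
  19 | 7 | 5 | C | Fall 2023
SELECT department, MIN(credits) AS min_credits FROM courses GROUP BY department HAVING MIN(credits) < 4

Execution result:
department | min_credits
Humanities | 3
Math | 3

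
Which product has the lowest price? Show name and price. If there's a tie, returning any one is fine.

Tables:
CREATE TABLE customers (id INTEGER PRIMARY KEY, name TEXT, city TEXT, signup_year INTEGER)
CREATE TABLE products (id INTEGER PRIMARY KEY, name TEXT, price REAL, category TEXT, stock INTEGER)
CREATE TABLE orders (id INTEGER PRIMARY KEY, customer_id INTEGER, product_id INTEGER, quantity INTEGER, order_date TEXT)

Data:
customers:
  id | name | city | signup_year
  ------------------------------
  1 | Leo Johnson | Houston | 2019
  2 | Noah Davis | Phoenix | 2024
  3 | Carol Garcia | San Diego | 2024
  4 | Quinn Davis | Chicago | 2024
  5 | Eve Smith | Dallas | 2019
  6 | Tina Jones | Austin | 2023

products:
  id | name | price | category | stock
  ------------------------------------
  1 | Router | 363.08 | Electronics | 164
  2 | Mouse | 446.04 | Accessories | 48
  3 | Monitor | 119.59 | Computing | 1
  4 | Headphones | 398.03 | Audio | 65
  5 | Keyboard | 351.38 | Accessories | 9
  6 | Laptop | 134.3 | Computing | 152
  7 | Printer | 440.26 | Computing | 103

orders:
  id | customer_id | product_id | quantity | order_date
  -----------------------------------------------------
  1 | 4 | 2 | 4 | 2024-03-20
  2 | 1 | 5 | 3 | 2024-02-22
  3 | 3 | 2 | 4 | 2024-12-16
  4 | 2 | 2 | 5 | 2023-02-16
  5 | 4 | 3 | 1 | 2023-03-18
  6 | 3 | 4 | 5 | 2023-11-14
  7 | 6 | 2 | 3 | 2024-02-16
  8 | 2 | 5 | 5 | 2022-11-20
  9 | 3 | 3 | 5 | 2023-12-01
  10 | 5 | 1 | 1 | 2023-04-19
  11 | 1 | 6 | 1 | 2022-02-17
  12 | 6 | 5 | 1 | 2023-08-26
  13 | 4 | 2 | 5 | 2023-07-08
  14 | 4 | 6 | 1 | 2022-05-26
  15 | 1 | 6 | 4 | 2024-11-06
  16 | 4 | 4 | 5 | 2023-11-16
SELECT name, price FROM products ORDER BY price ASC LIMIT 1

Execution result:
name | price
Monitor | 119.59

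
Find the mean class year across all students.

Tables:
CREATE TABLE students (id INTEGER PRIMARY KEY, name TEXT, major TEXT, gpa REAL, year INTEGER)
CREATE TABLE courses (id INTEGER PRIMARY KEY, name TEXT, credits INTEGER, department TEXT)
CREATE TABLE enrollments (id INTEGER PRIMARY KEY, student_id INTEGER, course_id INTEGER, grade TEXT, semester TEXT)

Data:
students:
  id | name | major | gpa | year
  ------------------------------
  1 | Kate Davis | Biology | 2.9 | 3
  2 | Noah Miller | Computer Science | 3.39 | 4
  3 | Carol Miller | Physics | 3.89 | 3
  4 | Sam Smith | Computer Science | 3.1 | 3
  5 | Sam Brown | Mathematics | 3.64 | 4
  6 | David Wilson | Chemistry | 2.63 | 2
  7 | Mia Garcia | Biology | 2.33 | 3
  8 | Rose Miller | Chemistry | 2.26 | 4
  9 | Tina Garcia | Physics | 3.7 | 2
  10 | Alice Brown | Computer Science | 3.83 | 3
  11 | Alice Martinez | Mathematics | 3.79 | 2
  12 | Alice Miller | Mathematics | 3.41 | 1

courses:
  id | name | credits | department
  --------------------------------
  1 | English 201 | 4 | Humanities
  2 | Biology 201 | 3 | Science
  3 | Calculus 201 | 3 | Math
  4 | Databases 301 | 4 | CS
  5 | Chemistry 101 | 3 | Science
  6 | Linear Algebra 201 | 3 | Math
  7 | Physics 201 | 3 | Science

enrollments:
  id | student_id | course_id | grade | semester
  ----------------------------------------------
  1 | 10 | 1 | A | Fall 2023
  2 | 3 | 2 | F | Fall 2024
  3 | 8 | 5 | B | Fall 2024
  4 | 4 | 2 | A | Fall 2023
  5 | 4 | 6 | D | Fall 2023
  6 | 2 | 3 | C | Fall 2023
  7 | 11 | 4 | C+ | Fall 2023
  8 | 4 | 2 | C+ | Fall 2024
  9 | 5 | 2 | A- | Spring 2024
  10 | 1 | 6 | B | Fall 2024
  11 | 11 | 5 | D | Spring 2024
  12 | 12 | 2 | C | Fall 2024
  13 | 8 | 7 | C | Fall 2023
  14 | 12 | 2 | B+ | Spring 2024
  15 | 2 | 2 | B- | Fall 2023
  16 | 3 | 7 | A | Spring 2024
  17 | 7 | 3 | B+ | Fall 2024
SELECT AVG(year) FROM students

Execution result:
2.83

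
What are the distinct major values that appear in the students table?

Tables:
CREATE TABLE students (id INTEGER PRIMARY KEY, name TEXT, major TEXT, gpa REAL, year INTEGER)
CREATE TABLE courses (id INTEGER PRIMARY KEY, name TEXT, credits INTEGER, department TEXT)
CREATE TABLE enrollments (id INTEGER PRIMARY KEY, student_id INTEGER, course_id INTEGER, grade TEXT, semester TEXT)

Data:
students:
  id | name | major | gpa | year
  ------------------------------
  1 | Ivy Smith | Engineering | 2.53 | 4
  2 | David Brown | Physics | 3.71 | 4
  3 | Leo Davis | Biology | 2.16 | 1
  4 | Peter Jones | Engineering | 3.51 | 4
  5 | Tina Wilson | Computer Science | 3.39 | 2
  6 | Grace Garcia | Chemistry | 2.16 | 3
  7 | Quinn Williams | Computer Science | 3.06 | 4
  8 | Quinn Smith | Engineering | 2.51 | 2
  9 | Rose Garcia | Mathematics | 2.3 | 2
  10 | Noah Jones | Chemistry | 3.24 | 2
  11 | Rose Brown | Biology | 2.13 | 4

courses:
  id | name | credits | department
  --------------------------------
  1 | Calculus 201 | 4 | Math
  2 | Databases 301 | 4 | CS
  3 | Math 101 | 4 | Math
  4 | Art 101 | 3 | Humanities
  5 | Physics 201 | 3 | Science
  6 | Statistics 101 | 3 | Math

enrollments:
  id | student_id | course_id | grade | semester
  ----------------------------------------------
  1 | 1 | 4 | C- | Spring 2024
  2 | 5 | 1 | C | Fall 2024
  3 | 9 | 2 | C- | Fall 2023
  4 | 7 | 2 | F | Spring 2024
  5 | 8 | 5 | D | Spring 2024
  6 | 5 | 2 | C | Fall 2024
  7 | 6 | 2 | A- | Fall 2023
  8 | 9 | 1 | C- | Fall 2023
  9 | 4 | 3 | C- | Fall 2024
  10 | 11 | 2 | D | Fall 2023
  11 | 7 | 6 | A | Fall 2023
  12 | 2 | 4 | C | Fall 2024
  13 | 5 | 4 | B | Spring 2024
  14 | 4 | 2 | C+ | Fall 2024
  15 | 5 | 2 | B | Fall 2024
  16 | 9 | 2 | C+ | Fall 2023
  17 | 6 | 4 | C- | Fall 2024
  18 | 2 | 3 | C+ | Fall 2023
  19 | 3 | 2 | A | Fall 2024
SELECT DISTINCT major FROM students

Execution result:
major
Engineering
Physics
Biology
Computer Science
Chemistry
Mathematics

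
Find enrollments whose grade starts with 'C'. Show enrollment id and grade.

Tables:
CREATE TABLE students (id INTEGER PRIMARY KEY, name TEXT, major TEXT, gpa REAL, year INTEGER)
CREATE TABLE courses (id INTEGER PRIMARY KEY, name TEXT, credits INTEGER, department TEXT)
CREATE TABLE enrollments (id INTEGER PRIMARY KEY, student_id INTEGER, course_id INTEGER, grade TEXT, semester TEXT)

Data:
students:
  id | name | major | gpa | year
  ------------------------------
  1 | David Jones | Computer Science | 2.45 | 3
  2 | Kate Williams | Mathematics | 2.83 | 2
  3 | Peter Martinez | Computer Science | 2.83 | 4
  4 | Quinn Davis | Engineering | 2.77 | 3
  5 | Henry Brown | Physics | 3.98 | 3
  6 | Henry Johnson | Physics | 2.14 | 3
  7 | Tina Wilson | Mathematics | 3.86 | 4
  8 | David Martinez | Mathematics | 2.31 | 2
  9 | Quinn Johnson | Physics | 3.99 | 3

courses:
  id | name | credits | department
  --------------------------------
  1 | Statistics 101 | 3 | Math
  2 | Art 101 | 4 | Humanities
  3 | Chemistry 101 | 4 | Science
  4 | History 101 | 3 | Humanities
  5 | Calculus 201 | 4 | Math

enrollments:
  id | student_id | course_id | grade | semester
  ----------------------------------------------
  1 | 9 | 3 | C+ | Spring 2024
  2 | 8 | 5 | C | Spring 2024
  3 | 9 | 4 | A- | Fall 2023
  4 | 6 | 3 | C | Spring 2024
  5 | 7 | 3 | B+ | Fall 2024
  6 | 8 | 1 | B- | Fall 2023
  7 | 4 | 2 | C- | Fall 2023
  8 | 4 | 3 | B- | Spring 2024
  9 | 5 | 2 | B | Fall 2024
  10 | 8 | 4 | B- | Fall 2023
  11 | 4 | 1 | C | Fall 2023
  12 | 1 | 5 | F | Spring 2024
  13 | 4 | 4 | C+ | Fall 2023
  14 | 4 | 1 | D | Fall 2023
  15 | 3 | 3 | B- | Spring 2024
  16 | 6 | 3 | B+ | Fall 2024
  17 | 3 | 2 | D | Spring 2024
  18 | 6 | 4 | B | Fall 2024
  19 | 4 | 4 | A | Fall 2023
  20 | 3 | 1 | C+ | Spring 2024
SELECT id, grade FROM enrollments WHERE grade LIKE 'C%'

Execution result:
id | grade
1 | C+
2 | C
4 | C
7 | C-
11 | C
13 | C+
20 | C+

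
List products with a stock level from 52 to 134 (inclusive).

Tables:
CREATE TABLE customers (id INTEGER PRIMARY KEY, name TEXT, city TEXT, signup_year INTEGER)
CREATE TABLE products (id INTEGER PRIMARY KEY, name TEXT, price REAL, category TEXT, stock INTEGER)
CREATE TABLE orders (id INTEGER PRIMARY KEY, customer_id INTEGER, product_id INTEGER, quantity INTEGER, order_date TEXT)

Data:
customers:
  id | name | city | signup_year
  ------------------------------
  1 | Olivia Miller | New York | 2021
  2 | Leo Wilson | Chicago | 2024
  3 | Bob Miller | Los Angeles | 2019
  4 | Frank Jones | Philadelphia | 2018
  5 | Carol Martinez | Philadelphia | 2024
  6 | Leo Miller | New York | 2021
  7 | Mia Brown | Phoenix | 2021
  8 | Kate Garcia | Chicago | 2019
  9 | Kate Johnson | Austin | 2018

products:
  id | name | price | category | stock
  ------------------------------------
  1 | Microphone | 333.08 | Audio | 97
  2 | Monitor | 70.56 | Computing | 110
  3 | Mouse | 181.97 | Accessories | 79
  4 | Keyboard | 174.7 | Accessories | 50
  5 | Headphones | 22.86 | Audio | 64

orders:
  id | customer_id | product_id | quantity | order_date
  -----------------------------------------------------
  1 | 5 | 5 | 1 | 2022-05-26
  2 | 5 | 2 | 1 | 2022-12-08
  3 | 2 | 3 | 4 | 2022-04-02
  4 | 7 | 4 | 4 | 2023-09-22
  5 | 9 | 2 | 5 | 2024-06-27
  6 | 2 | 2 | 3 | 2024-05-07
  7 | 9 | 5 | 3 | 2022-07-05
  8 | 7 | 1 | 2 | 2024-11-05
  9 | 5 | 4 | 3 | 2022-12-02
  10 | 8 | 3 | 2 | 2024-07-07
SELECT name, stock FROM products WHERE stock BETWEEN 52 AND 134

Execution result:
name | stock
Microphone | 97
Monitor | 110
Mouse | 79
Headphones | 64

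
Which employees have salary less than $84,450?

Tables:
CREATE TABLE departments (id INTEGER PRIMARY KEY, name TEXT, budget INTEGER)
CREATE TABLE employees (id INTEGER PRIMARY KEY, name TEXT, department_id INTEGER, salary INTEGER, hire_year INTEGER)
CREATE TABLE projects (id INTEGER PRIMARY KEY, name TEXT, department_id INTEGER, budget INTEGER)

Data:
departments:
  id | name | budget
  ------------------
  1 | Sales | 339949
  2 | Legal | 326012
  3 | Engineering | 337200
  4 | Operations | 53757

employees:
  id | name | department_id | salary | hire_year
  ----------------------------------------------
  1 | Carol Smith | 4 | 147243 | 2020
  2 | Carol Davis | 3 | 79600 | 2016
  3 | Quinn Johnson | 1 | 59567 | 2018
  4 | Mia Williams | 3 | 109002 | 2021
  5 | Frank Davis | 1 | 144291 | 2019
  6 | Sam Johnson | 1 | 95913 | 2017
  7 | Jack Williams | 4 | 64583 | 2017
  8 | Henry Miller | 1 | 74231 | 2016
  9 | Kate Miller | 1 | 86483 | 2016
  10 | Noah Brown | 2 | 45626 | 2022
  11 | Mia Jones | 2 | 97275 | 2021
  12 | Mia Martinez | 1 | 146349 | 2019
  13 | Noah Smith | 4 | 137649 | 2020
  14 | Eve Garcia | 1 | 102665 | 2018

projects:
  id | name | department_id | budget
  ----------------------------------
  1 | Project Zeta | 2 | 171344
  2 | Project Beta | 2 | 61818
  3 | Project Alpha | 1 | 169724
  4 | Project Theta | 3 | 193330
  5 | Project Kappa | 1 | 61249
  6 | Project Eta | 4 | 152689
SELECT name, salary FROM employees WHERE salary < 84450

Execution result:
name | salary
Carol Davis | 79600
Quinn Johnson | 59567
Jack Williams | 64583
Henry Miller | 74231
Noah Brown | 45626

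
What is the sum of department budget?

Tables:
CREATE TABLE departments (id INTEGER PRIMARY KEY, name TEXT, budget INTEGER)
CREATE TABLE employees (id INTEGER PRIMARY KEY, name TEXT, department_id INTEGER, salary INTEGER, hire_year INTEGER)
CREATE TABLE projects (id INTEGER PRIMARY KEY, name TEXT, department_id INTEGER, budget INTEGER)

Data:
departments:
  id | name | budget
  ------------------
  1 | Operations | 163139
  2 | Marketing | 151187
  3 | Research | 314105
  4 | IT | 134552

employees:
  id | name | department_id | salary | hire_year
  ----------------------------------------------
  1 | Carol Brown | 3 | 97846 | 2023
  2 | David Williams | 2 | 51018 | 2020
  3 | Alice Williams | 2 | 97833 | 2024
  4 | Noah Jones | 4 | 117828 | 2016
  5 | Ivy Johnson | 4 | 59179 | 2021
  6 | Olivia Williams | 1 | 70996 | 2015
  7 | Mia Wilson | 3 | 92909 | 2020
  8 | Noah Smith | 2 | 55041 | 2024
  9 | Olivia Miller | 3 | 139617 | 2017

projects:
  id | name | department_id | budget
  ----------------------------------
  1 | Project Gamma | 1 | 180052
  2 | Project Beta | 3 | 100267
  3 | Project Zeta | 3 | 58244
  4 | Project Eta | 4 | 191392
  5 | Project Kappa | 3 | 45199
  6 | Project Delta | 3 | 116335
SELECT SUM(budget) FROM departments

Execution result:
762983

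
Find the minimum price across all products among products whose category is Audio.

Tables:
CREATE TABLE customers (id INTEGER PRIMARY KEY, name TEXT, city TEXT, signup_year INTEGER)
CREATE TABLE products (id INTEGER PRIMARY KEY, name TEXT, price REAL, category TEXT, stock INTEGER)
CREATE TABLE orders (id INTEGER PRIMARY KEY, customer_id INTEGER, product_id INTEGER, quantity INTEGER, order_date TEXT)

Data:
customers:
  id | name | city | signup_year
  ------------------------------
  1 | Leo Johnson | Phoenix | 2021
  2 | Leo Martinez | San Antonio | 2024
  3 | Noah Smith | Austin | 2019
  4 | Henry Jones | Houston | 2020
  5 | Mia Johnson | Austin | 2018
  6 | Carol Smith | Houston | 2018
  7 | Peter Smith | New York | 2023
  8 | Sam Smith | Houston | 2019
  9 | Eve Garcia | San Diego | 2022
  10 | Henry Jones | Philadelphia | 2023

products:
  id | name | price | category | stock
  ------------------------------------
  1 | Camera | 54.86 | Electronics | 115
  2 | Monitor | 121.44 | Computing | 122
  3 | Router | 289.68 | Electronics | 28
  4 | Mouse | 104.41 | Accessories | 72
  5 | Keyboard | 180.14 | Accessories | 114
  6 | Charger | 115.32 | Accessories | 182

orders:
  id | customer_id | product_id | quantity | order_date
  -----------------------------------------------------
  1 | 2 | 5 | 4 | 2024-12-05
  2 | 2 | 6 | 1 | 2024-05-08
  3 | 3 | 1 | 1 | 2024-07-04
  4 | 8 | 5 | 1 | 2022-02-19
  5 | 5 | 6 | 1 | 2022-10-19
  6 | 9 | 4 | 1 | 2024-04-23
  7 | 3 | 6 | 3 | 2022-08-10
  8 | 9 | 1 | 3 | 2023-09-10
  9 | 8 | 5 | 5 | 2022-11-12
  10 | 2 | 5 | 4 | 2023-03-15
SELECT MIN(price) FROM products WHERE category = 'Audio'

Execution result:
NULL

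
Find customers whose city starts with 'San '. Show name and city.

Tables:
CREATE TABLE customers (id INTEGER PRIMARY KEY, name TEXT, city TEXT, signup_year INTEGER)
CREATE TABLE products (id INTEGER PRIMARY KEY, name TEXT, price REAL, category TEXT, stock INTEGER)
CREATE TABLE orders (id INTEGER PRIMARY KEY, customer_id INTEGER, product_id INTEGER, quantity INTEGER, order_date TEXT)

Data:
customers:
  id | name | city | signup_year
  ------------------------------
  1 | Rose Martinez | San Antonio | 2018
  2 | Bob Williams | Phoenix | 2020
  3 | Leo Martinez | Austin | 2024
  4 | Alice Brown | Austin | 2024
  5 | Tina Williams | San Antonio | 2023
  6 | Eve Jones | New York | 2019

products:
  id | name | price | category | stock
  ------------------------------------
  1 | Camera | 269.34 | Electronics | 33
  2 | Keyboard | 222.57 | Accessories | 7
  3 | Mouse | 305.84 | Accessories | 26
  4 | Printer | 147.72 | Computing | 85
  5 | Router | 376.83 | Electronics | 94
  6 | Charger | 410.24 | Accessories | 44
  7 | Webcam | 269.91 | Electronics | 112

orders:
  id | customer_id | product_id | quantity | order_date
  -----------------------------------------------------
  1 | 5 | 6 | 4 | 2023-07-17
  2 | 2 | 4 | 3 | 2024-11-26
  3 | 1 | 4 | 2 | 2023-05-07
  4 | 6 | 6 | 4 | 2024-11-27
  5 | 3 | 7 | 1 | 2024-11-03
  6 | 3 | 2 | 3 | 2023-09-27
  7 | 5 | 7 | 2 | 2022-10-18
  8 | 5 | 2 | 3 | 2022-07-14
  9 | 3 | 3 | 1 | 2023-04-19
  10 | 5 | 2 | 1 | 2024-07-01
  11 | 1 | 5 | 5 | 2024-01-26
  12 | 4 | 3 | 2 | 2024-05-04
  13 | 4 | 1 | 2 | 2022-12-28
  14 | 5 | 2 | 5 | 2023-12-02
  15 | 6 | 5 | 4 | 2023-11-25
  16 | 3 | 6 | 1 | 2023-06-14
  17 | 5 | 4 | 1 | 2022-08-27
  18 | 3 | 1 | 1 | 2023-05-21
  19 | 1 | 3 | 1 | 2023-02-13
SELECT name, city FROM customers WHERE city LIKE 'San %'

Execution result:
name | city
Rose Martinez | San Antonio
Tina Williams | San Antonio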